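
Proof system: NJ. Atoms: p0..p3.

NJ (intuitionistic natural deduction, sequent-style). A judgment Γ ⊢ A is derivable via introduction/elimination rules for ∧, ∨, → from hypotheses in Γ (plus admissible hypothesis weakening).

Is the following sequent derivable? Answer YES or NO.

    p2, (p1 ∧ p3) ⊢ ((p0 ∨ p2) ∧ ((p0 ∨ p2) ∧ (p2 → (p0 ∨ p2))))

Proof tree:
[∧I] p2, (p1 ∧ p3) ⊢ ((p0 ∨ p2) ∧ ((p0 ∨ p2) ∧ (p2 → (p0 ∨ p2))))
  [→E] p2, (p1 ∧ p3) ⊢ (p0 ∨ p2)
    [→I]  ⊢ (p2 → (p0 ∨ p2))
      [∨I₂] p2 ⊢ (p0 ∨ p2)
        [Ax] p2 ⊢ p2
    [Wk] p2, (p1 ∧ p3) ⊢ p2
      [Ax] p2 ⊢ p2
  [∧I] p2 ⊢ ((p0 ∨ p2) ∧ (p2 → (p0 ∨ p2)))
    [∨I₂] p2 ⊢ (p0 ∨ p2)
      [Ax] p2 ⊢ p2
    [→I]  ⊢ (p2 → (p0 ∨ p2))
      [∨I₂] p2 ⊢ (p0 ∨ p2)
        [Ax] p2 ⊢ p2

Result: YES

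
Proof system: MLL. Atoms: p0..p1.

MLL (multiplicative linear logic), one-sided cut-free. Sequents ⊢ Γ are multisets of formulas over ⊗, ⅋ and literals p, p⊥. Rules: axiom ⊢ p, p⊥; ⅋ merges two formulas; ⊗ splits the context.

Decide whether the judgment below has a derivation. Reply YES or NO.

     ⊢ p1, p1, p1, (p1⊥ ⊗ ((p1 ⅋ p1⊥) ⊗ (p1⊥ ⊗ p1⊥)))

Derivation trace:
[⊗]  ⊢ p1, p1, p1, (p1⊥ ⊗ ((p1 ⅋ p1⊥) ⊗ (p1⊥ ⊗ p1⊥)))
  [Ax]  ⊢ p1, p1⊥
  [⊗]  ⊢ p1, p1, ((p1 ⅋ p1⊥) ⊗ (p1⊥ ⊗ p1⊥))
    [⅋]  ⊢ (p1 ⅋ p1⊥)
      [Ax]  ⊢ p1, p1⊥
    [⊗]  ⊢ p1, p1, (p1⊥ ⊗ p1⊥)
      [Ax]  ⊢ p1, p1⊥
      [Ax]  ⊢ p1, p1⊥

Result: YES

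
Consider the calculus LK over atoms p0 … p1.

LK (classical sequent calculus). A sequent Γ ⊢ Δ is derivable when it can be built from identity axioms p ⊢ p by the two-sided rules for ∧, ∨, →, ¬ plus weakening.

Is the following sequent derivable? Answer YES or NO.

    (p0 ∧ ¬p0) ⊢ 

Derivation trace:
[∧L] (p0 ∧ ¬p0) ⊢ 
  [¬L] p0, ¬p0 ⊢ 
    [Ax] p0 ⊢ p0

Result: YES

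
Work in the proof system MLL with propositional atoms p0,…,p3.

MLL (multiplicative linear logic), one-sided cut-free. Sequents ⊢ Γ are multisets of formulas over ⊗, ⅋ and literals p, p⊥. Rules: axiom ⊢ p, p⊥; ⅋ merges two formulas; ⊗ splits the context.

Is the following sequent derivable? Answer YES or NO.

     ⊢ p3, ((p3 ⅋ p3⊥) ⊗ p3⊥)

Derivation trace:
[⊗]  ⊢ p3, ((p3 ⅋ p3⊥) ⊗ p3⊥)
  [⅋]  ⊢ (p3 ⅋ p3⊥)
    [Ax]  ⊢ p3, p3⊥
  [Ax]  ⊢ p3, p3⊥

Result: YES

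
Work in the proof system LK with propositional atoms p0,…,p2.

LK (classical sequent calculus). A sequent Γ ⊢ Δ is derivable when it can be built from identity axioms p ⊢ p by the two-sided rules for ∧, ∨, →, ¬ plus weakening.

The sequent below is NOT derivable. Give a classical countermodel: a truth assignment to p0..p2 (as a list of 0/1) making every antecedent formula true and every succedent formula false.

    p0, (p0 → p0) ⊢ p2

Truth-table refutation:
  v=000: Γ:[p0=F, (p0 → p0)=T] Δ:[p2=F] refutes=False
  v=001: Γ:[p0=F, (p0 → p0)=T] Δ:[p2=T] refutes=False
  v=010: Γ:[p0=F, (p0 → p0)=T] Δ:[p2=F] refutes=False
  v=011: Γ:[p0=F, (p0 → p0)=T] Δ:[p2=T] refutes=False
  v=100: Γ:[p0=T, (p0 → p0)=T] Δ:[p2=F] refutes=True  ← countermodel

Result: [1, 0, 0]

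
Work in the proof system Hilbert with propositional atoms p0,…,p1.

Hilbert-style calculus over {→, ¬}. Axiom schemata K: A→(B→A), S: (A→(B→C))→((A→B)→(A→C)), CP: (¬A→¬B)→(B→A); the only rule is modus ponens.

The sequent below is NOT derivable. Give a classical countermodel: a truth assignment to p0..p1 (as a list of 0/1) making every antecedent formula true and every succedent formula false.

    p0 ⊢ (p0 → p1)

Search for a countermodel by truth-table:
  v=00: Γ:[p0=F] Δ:[(p0 → p1)=T] refutes=False
  v=01: Γ:[p0=F] Δ:[(p0 → p1)=T] refutes=False
  v=10: Γ:[p0=T] Δ:[(p0 → p1)=F] refutes=True  ← countermodel

Result: [1, 0]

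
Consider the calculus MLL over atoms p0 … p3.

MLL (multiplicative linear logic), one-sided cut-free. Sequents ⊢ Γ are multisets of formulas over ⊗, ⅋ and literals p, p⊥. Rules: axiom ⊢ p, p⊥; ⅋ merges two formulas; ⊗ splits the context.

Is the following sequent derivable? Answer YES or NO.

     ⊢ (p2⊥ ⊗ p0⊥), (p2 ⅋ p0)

Derivation trace:
[⅋]  ⊢ (p2⊥ ⊗ p0⊥), (p2 ⅋ p0)
  [⊗]  ⊢ p2, p0, (p2⊥ ⊗ p0⊥)
    [Ax]  ⊢ p2, p2⊥
    [Ax]  ⊢ p0, p0⊥

Result: YES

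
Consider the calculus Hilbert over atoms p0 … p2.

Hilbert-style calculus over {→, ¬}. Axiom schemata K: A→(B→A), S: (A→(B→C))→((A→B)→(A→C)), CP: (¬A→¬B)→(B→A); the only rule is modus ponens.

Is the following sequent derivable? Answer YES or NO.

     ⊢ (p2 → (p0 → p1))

Search for a countermodel by truth-table:
  v=000: Γ:[] Δ:[(p2 → (p0 → p1))=T] refutes=False
  v=001: Γ:[] Δ:[(p2 → (p0 → p1))=T] refutes=False
  v=010: Γ:[] Δ:[(p2 → (p0 → p1))=T] refutes=False
  v=011: Γ:[] Δ:[(p2 → (p0 → p1))=T] refutes=False
  v=100: Γ:[] Δ:[(p2 → (p0 → p1))=T] refutes=False
  v=101: Γ:[] Δ:[(p2 → (p0 → p1))=F] refutes=True  ← countermodel

Result: NO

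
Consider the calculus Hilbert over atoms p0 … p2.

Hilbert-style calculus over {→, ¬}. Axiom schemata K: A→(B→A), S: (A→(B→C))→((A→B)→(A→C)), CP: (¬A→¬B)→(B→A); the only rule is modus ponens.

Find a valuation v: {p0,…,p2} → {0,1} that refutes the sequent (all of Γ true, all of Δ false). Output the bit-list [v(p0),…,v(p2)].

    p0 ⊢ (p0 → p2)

Enumerate valuations to refute Γ ⊢ Δ:
  v=000: Γ:[p0=F] Δ:[(p0 → p2)=T] refutes=False
  v=001: Γ:[p0=F] Δ:[(p0 → p2)=T] refutes=False
  v=010: Γ:[p0=F] Δ:[(p0 → p2)=T] refutes=False
  v=011: Γ:[p0=F] Δ:[(p0 → p2)=T] refutes=False
  v=100: Γ:[p0=T] Δ:[(p0 → p2)=F] refutes=True  ← countermodel

Result: [1, 0, 0]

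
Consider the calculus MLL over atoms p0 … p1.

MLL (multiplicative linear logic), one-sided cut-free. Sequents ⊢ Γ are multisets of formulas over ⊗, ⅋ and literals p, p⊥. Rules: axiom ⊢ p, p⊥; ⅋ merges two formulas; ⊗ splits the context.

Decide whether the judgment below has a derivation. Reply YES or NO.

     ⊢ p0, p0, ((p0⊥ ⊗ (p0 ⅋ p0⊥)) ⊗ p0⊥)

Derivation trace:
[⊗]  ⊢ p0, p0, ((p0⊥ ⊗ (p0 ⅋ p0⊥)) ⊗ p0⊥)
  [⊗]  ⊢ p0, (p0⊥ ⊗ (p0 ⅋ p0⊥))
    [Ax]  ⊢ p0, p0⊥
    [⅋]  ⊢ (p0 ⅋ p0⊥)
      [Ax]  ⊢ p0, p0⊥
  [Ax]  ⊢ p0, p0⊥

Result: YES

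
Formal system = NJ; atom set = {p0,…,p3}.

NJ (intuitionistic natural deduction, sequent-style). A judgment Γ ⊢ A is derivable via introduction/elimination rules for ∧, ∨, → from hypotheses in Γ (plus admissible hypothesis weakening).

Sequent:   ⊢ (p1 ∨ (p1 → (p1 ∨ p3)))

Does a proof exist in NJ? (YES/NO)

Proof tree:
[∨I₂]  ⊢ (p1 ∨ (p1 → (p1 ∨ p3)))
  [→I]  ⊢ (p1 → (p1 ∨ p3))
    [∨I₁] p1 ⊢ (p1 ∨ p3)
      [Ax] p1 ⊢ p1

Result: YES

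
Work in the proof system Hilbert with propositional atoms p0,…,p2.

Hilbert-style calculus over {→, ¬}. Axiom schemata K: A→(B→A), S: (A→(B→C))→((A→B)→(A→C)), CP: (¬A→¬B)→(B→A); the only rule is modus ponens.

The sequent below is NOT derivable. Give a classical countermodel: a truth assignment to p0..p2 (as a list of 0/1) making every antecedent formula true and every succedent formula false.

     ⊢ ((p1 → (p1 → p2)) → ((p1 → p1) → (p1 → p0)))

Truth-table refutation:
  v=000: Γ:[] Δ:[((p1 → (p1 → p2)) → ((p1 → p1) → (p1 → p0)))=T] refutes=False
  v=001: Γ:[] Δ:[((p1 → (p1 → p2)) → ((p1 → p1) → (p1 → p0)))=T] refutes=False
  v=010: Γ:[] Δ:[((p1 → (p1 → p2)) → ((p1 → p1) → (p1 → p0)))=T] refutes=False
  v=011: Γ:[] Δ:[((p1 → (p1 → p2)) → ((p1 → p1) → (p1 → p0)))=F] refutes=True  ← countermodel

Result: [0, 1, 1]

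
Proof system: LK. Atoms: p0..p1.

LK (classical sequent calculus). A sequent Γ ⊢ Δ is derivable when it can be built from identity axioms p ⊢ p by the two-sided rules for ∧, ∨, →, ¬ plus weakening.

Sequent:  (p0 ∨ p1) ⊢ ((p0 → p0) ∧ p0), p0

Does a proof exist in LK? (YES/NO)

Truth-table refutation:
  v=00: Γ:[(p0 ∨ p1)=F] Δ:[((p0 → p0) ∧ p0)=F, p0=F] refutes=False
  v=01: Γ:[(p0 ∨ p1)=T] Δ:[((p0 → p0) ∧ p0)=F, p0=F] refutes=True  ← countermodel

Result: NO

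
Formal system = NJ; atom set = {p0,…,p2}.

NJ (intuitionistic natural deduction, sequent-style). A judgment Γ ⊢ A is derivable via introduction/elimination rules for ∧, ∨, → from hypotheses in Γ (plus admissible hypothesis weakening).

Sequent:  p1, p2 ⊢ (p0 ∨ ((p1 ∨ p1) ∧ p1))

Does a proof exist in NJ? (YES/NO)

Derivation (root first):
[∨I₂] p1, p2 ⊢ (p0 ∨ ((p1 ∨ p1) ∧ p1))
  [Wk] p1, p2 ⊢ ((p1 ∨ p1) ∧ p1)
    [∧I] p1 ⊢ ((p1 ∨ p1) ∧ p1)
      [∨I₂] p1 ⊢ (p1 ∨ p1)
        [Ax] p1 ⊢ p1
      [Ax] p1 ⊢ p1

Result: YES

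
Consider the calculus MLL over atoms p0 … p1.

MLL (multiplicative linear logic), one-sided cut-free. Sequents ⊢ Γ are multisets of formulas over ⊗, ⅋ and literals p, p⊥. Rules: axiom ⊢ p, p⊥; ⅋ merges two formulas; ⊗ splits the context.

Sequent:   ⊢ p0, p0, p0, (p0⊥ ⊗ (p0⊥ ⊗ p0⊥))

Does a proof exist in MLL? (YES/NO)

Proof tree:
[⊗]  ⊢ p0, p0, p0, (p0⊥ ⊗ (p0⊥ ⊗ p0⊥))
  [Ax]  ⊢ p0, p0⊥
  [⊗]  ⊢ p0, p0, (p0⊥ ⊗ p0⊥)
    [Ax]  ⊢ p0, p0⊥
    [Ax]  ⊢ p0, p0⊥

Result: YES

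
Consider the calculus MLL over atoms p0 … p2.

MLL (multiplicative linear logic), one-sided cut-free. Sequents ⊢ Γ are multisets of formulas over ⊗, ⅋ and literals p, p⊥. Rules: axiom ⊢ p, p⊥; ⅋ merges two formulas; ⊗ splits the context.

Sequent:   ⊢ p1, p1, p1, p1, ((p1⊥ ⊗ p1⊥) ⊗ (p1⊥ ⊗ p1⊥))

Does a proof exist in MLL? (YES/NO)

Derivation (root first):
[⊗]  ⊢ p1, p1, p1, p1, ((p1⊥ ⊗ p1⊥) ⊗ (p1⊥ ⊗ p1⊥))
  [⊗]  ⊢ p1, p1, (p1⊥ ⊗ p1⊥)
    [Ax]  ⊢ p1, p1⊥
    [Ax]  ⊢ p1, p1⊥
  [⊗]  ⊢ p1, p1, (p1⊥ ⊗ p1⊥)
    [Ax]  ⊢ p1, p1⊥
    [Ax]  ⊢ p1, p1⊥

Result: YES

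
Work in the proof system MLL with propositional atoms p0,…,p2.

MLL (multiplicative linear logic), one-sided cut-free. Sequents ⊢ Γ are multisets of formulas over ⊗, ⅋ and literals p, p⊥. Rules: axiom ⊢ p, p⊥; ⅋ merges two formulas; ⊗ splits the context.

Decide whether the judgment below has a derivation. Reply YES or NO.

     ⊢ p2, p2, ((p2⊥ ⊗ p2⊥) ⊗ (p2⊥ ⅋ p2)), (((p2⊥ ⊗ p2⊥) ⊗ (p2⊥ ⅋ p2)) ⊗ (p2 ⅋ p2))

Derivation trace:
[⊗]  ⊢ p2, p2, ((p2⊥ ⊗ p2⊥) ⊗ (p2⊥ ⅋ p2)), (((p2⊥ ⊗ p2⊥) ⊗ (p2⊥ ⅋ p2)) ⊗ (p2 ⅋ p2))
  [⊗]  ⊢ p2, p2, ((p2⊥ ⊗ p2⊥) ⊗ (p2⊥ ⅋ p2))
    [⊗]  ⊢ p2, p2, (p2⊥ ⊗ p2⊥)
      [Ax]  ⊢ p2, p2⊥
      [Ax]  ⊢ p2, p2⊥
    [⅋]  ⊢ (p2⊥ ⅋ p2)
      [Ax]  ⊢ p2, p2⊥
  [⅋]  ⊢ ((p2⊥ ⊗ p2⊥) ⊗ (p2⊥ ⅋ p2)), (p2 ⅋ p2)
    [⊗]  ⊢ p2, p2, ((p2⊥ ⊗ p2⊥) ⊗ (p2⊥ ⅋ p2))
      [⊗]  ⊢ p2, p2, (p2⊥ ⊗ p2⊥)
        [Ax]  ⊢ p2, p2⊥
        [Ax]  ⊢ p2, p2⊥
      [⅋]  ⊢ (p2⊥ ⅋ p2)
        [Ax]  ⊢ p2, p2⊥

Result: YES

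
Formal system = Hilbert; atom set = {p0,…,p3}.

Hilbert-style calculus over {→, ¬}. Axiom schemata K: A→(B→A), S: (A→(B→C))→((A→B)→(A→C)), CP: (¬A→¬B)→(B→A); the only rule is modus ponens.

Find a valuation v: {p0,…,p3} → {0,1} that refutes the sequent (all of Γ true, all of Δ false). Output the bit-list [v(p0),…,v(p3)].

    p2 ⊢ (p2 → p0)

Enumerate valuations to refute Γ ⊢ Δ:
  v=0000: Γ:[p2=F] Δ:[(p2 → p0)=T] refutes=False
  v=0001: Γ:[p2=F] Δ:[(p2 → p0)=T] refutes=False
  v=0010: Γ:[p2=T] Δ:[(p2 → p0)=F] refutes=True  ← countermodel

Result: [0, 0, 1, 0]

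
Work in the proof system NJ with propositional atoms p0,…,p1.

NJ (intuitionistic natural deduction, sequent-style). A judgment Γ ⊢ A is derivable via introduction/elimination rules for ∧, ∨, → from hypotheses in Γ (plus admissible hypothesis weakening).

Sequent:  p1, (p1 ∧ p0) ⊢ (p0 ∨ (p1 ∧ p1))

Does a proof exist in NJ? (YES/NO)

Proof tree:
[∨I₂] p1, (p1 ∧ p0) ⊢ (p0 ∨ (p1 ∧ p1))
  [Wk] p1, (p1 ∧ p0) ⊢ (p1 ∧ p1)
    [∧I] p1 ⊢ (p1 ∧ p1)
      [Ax] p1 ⊢ p1
      [Ax] p1 ⊢ p1

Result: YES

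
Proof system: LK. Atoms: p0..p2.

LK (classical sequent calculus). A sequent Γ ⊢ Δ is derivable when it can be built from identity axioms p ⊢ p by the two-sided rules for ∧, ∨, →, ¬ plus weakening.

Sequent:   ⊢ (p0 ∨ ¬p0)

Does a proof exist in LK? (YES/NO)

Derivation (root first):
[∨R]  ⊢ (p0 ∨ ¬p0)
  [¬R]  ⊢ p0, ¬p0
    [Ax] p0 ⊢ p0

Result: YES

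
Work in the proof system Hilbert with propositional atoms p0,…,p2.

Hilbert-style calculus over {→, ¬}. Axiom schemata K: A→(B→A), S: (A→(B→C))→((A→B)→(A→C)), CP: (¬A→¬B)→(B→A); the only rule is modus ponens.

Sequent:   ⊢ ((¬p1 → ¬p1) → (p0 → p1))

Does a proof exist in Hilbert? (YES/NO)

Enumerate valuations to refute Γ ⊢ Δ:
  v=000: Γ:[] Δ:[((¬p1 → ¬p1) → (p0 → p1))=T] refutes=False
  v=001: Γ:[] Δ:[((¬p1 → ¬p1) → (p0 → p1))=T] refutes=False
  v=010: Γ:[] Δ:[((¬p1 → ¬p1) → (p0 → p1))=T] refutes=False
  v=011: Γ:[] Δ:[((¬p1 → ¬p1) → (p0 → p1))=T] refutes=False
  v=100: Γ:[] Δ:[((¬p1 → ¬p1) → (p0 → p1))=F] refutes=True  ← countermodel

Result: NO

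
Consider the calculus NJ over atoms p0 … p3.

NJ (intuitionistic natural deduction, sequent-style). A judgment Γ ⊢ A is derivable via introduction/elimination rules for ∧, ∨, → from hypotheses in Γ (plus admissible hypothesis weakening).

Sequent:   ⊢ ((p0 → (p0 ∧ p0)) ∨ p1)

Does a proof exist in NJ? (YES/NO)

Derivation (root first):
[∨I₁]  ⊢ ((p0 → (p0 ∧ p0)) ∨ p1)
  [→I]  ⊢ (p0 → (p0 ∧ p0))
    [∧I] p0 ⊢ (p0 ∧ p0)
      [Ax] p0 ⊢ p0
      [Ax] p0 ⊢ p0

Result: YES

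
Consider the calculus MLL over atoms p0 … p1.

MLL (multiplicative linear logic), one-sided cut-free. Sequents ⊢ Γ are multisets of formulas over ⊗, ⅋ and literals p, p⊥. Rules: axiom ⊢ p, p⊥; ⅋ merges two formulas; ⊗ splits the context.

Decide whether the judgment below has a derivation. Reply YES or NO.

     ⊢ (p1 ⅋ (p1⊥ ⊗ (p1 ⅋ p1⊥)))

Derivation trace:
[⅋]  ⊢ (p1 ⅋ (p1⊥ ⊗ (p1 ⅋ p1⊥)))
  [⊗]  ⊢ p1, (p1⊥ ⊗ (p1 ⅋ p1⊥))
    [Ax]  ⊢ p1, p1⊥
    [⅋]  ⊢ (p1 ⅋ p1⊥)
      [Ax]  ⊢ p1, p1⊥

Result: YES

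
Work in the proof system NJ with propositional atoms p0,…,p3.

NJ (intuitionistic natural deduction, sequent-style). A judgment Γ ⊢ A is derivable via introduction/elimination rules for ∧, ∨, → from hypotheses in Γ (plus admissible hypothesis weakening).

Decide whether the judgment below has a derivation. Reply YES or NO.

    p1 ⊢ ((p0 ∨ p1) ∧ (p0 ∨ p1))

Derivation (root first):
[∧I] p1 ⊢ ((p0 ∨ p1) ∧ (p0 ∨ p1))
  [∨I₂] p1 ⊢ (p0 ∨ p1)
    [Ax] p1 ⊢ p1
  [∨I₂] p1 ⊢ (p0 ∨ p1)
    [Ax] p1 ⊢ p1

Result: YES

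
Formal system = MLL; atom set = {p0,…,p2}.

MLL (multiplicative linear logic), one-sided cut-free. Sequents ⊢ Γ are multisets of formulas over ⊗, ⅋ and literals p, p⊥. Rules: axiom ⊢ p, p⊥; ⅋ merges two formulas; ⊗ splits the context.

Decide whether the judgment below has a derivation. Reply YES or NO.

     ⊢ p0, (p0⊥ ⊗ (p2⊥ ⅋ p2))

Derivation trace:
[⊗]  ⊢ p0, (p0⊥ ⊗ (p2⊥ ⅋ p2))
  [Ax]  ⊢ p0, p0⊥
  [⅋]  ⊢ (p2⊥ ⅋ p2)
    [Ax]  ⊢ p2, p2⊥

Result: YES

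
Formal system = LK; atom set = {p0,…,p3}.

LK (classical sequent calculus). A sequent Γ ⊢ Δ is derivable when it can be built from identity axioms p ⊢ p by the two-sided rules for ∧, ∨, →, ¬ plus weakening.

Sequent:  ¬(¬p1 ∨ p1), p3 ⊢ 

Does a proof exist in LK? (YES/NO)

Derivation trace:
[WL] ¬(¬p1 ∨ p1), p3 ⊢ 
  [¬L] ¬(¬p1 ∨ p1) ⊢ 
    [∨R]  ⊢ (¬p1 ∨ p1)
      [¬R]  ⊢ p1, ¬p1
        [Ax] p1 ⊢ p1

Result: YES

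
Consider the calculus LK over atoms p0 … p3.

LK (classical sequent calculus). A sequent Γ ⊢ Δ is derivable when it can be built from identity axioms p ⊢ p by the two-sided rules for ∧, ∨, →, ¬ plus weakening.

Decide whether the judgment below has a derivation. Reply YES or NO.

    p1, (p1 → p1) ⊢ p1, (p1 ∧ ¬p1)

Derivation trace:
[∧R] p1, (p1 → p1) ⊢ p1, (p1 ∧ ¬p1)
  [→L] p1, (p1 → p1) ⊢ p1
    [Ax] p1 ⊢ p1
    [Ax] p1 ⊢ p1
  [¬R]  ⊢ p1, ¬p1
    [Ax] p1 ⊢ p1

Result: YES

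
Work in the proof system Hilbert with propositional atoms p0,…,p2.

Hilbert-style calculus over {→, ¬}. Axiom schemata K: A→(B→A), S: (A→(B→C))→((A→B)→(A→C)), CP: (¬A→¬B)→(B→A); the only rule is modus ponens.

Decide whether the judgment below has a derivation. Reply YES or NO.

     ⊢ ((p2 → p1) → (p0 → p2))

Truth-table refutation:
  v=000: Γ:[] Δ:[((p2 → p1) → (p0 → p2))=T] refutes=False
  v=001: Γ:[] Δ:[((p2 → p1) → (p0 → p2))=T] refutes=False
  v=010: Γ:[] Δ:[((p2 → p1) → (p0 → p2))=T] refutes=False
  v=011: Γ:[] Δ:[((p2 → p1) → (p0 → p2))=T] refutes=False
  v=100: Γ:[] Δ:[((p2 → p1) → (p0 → p2))=F] refutes=True  ← countermodel

Result: NO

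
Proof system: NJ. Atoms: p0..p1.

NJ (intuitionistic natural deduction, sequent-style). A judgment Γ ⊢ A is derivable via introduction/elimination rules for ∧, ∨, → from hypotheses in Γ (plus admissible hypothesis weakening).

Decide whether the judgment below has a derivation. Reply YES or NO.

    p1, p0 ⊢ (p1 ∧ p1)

Proof tree:
[∧I] p1, p0 ⊢ (p1 ∧ p1)
  [Wk] p1, p1, p1, p0 ⊢ p1
    [Wk] p1, p1, p1 ⊢ p1
      [Wk] p1, p1 ⊢ p1
        [Ax] p1 ⊢ p1
  [Ax] p1 ⊢ p1

Result: YES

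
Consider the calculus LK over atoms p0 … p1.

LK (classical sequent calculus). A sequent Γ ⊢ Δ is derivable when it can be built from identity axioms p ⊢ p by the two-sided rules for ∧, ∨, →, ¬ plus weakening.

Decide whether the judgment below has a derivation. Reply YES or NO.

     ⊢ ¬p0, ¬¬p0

Proof tree:
[¬R]  ⊢ ¬p0, ¬¬p0
  [¬L] ¬p0 ⊢ ¬p0
    [¬R]  ⊢ p0, ¬p0
      [Ax] p0 ⊢ p0

Result: YES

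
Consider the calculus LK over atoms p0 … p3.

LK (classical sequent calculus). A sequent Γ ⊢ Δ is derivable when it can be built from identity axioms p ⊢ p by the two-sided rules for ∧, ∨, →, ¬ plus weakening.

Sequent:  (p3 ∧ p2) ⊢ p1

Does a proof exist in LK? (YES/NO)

Truth-table refutation:
  v=0000: Γ:[(p3 ∧ p2)=F] Δ:[p1=F] refutes=False
  v=0001: Γ:[(p3 ∧ p2)=F] Δ:[p1=F] refutes=False
  v=0010: Γ:[(p3 ∧ p2)=F] Δ:[p1=F] refutes=False
  v=0011: Γ:[(p3 ∧ p2)=T] Δ:[p1=F] refutes=True  ← countermodel

Result: NO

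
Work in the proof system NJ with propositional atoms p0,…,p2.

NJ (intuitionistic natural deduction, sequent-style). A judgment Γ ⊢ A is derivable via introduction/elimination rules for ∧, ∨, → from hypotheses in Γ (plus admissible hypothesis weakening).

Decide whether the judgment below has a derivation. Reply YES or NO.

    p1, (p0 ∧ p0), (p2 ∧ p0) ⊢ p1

Proof tree:
[Wk] p1, (p0 ∧ p0), (p2 ∧ p0) ⊢ p1
  [Wk] p1, (p0 ∧ p0) ⊢ p1
    [Ax] p1 ⊢ p1

Result: YES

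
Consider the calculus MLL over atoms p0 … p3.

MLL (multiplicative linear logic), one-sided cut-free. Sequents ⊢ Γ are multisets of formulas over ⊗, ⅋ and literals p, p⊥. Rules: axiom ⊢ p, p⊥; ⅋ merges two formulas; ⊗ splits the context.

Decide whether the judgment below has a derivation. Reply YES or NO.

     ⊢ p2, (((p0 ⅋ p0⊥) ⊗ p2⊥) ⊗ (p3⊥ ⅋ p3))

Proof tree:
[⊗]  ⊢ p2, (((p0 ⅋ p0⊥) ⊗ p2⊥) ⊗ (p3⊥ ⅋ p3))
  [⊗]  ⊢ p2, ((p0 ⅋ p0⊥) ⊗ p2⊥)
    [⅋]  ⊢ (p0 ⅋ p0⊥)
      [Ax]  ⊢ p0, p0⊥
    [Ax]  ⊢ p2, p2⊥
  [⅋]  ⊢ (p3⊥ ⅋ p3)
    [Ax]  ⊢ p3, p3⊥

Result: YES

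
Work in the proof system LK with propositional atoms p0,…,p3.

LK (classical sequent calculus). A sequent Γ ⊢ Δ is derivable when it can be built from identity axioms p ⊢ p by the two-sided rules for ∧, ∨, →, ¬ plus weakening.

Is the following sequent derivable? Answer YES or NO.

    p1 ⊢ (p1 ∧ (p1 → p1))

Proof tree:
[∧R] p1 ⊢ (p1 ∧ (p1 → p1))
  [Ax] p1 ⊢ p1
  [→R]  ⊢ (p1 → p1)
    [Ax] p1 ⊢ p1

Result: YES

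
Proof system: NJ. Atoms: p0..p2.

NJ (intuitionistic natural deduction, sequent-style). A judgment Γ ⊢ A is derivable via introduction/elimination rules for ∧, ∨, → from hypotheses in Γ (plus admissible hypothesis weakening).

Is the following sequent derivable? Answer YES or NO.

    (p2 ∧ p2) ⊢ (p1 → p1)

Derivation (root first):
[Wk] (p2 ∧ p2) ⊢ (p1 → p1)
  [→I]  ⊢ (p1 → p1)
    [Ax] p1 ⊢ p1

Result: YES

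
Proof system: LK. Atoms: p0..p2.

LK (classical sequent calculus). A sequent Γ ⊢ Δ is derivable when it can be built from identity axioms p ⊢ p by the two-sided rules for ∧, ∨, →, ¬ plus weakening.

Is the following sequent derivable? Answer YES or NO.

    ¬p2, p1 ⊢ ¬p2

Derivation trace:
[¬R] ¬p2, p1 ⊢ ¬p2
  [WL] p2, ¬p2, p1 ⊢ 
    [¬L] p2, ¬p2 ⊢ 
      [Ax] p2 ⊢ p2

Result: YES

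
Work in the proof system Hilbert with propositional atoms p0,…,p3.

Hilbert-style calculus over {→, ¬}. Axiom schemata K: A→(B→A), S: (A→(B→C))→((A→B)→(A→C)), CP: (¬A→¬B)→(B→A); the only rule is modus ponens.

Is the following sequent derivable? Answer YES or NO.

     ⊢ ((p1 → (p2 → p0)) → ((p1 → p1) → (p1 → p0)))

Truth-table refutation:
  v=0000: Γ:[] Δ:[((p1 → (p2 → p0)) → ((p1 → p1) → (p1 → p0)))=T] refutes=False
  v=0001: Γ:[] Δ:[((p1 → (p2 → p0)) → ((p1 → p1) → (p1 → p0)))=T] refutes=False
  v=0010: Γ:[] Δ:[((p1 → (p2 → p0)) → ((p1 → p1) → (p1 → p0)))=T] refutes=False
  v=0011: Γ:[] Δ:[((p1 → (p2 → p0)) → ((p1 → p1) → (p1 → p0)))=T] refutes=False
  v=0100: Γ:[] Δ:[((p1 → (p2 → p0)) → ((p1 → p1) → (p1 → p0)))=F] refutes=True  ← countermodel

Result: NO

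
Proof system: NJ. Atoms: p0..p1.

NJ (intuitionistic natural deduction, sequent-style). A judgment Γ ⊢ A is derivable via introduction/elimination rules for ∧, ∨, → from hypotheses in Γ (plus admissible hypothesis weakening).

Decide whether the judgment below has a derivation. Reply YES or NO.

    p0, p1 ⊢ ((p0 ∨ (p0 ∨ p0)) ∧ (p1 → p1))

Derivation (root first):
[Wk] p0, p1 ⊢ ((p0 ∨ (p0 ∨ p0)) ∧ (p1 → p1))
  [∧I] p0 ⊢ ((p0 ∨ (p0 ∨ p0)) ∧ (p1 → p1))
    [∨I₂] p0 ⊢ (p0 ∨ (p0 ∨ p0))
      [∨I₁] p0 ⊢ (p0 ∨ p0)
        [Ax] p0 ⊢ p0
    [→I]  ⊢ (p1 → p1)
      [Ax] p1 ⊢ p1

Result: YES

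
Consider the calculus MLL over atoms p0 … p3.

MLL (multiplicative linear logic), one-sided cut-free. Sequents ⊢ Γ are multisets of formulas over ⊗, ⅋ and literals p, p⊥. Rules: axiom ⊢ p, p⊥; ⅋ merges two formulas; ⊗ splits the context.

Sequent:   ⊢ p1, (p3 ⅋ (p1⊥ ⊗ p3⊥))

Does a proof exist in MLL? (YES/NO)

Derivation trace:
[⅋]  ⊢ p1, (p3 ⅋ (p1⊥ ⊗ p3⊥))
  [⊗]  ⊢ p1, p3, (p1⊥ ⊗ p3⊥)
    [Ax]  ⊢ p1, p1⊥
    [Ax]  ⊢ p3, p3⊥

Result: YES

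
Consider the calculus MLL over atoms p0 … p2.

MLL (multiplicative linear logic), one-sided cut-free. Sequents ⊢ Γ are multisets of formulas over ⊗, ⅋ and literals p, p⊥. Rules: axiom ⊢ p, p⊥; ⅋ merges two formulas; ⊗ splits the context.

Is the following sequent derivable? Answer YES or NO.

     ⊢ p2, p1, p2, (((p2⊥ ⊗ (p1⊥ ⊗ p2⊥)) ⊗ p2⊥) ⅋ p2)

Proof tree:
[⅋]  ⊢ p2, p1, p2, (((p2⊥ ⊗ (p1⊥ ⊗ p2⊥)) ⊗ p2⊥) ⅋ p2)
  [⊗]  ⊢ p2, p1, p2, p2, ((p2⊥ ⊗ (p1⊥ ⊗ p2⊥)) ⊗ p2⊥)
    [⊗]  ⊢ p2, p1, p2, (p2⊥ ⊗ (p1⊥ ⊗ p2⊥))
      [Ax]  ⊢ p2, p2⊥
      [⊗]  ⊢ p1, p2, (p1⊥ ⊗ p2⊥)
        [Ax]  ⊢ p1, p1⊥
        [Ax]  ⊢ p2, p2⊥
    [Ax]  ⊢ p2, p2⊥

Result: YES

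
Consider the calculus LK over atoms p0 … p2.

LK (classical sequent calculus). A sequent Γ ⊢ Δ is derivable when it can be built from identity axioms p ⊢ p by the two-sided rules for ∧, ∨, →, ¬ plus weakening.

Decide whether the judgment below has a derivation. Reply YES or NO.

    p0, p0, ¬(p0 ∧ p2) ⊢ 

Truth-table refutation:
  v=000: Γ:[p0=F, p0=F, ¬(p0 ∧ p2)=T] Δ:[] refutes=False
  v=001: Γ:[p0=F, p0=F, ¬(p0 ∧ p2)=T] Δ:[] refutes=False
  v=010: Γ:[p0=F, p0=F, ¬(p0 ∧ p2)=T] Δ:[] refutes=False
  v=011: Γ:[p0=F, p0=F, ¬(p0 ∧ p2)=T] Δ:[] refutes=False
  v=100: Γ:[p0=T, p0=T, ¬(p0 ∧ p2)=T] Δ:[] refutes=True  ← countermodel

Result: NO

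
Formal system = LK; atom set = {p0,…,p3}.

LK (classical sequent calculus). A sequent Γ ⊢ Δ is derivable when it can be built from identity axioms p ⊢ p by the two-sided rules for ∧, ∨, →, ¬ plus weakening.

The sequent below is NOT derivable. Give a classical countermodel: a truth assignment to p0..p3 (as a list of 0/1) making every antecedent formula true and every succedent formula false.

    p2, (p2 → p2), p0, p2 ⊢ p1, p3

Enumerate valuations to refute Γ ⊢ Δ:
  v=0000: Γ:[p2=F, (p2 → p2)=T, p0=F, p2=F] Δ:[p1=F, p3=F] refutes=False
  v=0001: Γ:[p2=F, (p2 → p2)=T, p0=F, p2=F] Δ:[p1=F, p3=T] refutes=False
  v=0010: Γ:[p2=T, (p2 → p2)=T, p0=F, p2=T] Δ:[p1=F, p3=F] refutes=False
  v=0011: Γ:[p2=T, (p2 → p2)=T, p0=F, p2=T] Δ:[p1=F, p3=T] refutes=False
  v=0100: Γ:[p2=F, (p2 → p2)=T, p0=F, p2=F] Δ:[p1=T, p3=F] refutes=False
  v=0101: Γ:[p2=F, (p2 → p2)=T, p0=F, p2=F] Δ:[p1=T, p3=T] refutes=False
  v=0110: Γ:[p2=T, (p2 → p2)=T, p0=F, p2=T] Δ:[p1=T, p3=F] refutes=False
  v=0111: Γ:[p2=T, (p2 → p2)=T, p0=F, p2=T] Δ:[p1=T, p3=T] refutes=False
  v=1000: Γ:[p2=F, (p2 → p2)=T, p0=T, p2=F] Δ:[p1=F, p3=F] refutes=False
  v=1001: Γ:[p2=F, (p2 → p2)=T, p0=T, p2=F] Δ:[p1=F, p3=T] refutes=False
  v=1010: Γ:[p2=T, (p2 → p2)=T, p0=T, p2=T] Δ:[p1=F, p3=F] refutes=True  ← countermodel

Result: [1, 0, 1, 0]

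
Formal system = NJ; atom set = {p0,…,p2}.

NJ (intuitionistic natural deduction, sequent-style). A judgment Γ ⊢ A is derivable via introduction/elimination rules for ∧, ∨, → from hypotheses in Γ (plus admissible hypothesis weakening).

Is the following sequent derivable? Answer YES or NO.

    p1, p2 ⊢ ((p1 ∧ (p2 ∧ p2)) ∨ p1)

Derivation trace:
[∨I₁] p1, p2 ⊢ ((p1 ∧ (p2 ∧ p2)) ∨ p1)
  [∧I] p1, p2 ⊢ (p1 ∧ (p2 ∧ p2))
    [Ax] p1 ⊢ p1
    [∧I] p2 ⊢ (p2 ∧ p2)
      [Ax] p2 ⊢ p2
      [Ax] p2 ⊢ p2

Result: YES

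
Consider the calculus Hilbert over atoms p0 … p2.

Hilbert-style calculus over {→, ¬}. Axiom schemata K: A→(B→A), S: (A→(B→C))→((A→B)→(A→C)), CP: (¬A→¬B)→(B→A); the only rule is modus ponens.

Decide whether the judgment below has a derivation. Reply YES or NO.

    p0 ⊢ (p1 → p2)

Search for a countermodel by truth-table:
  v=000: Γ:[p0=F] Δ:[(p1 → p2)=T] refutes=False
  v=001: Γ:[p0=F] Δ:[(p1 → p2)=T] refutes=False
  v=010: Γ:[p0=F] Δ:[(p1 → p2)=F] refutes=False
  v=011: Γ:[p0=F] Δ:[(p1 → p2)=T] refutes=False
  v=100: Γ:[p0=T] Δ:[(p1 → p2)=T] refutes=False
  v=101: Γ:[p0=T] Δ:[(p1 → p2)=T] refutes=False
  v=110: Γ:[p0=T] Δ:[(p1 → p2)=F] refutes=True  ← countermodel

Result: NO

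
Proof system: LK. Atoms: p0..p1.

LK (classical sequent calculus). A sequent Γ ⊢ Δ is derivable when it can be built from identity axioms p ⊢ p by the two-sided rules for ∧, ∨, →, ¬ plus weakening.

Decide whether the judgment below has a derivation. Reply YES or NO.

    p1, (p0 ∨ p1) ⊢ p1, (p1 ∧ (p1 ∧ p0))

Derivation trace:
[∧R] p1, (p0 ∨ p1) ⊢ p1, (p1 ∧ (p1 ∧ p0))
  [Ax] p1 ⊢ p1
  [∨L] p1, (p0 ∨ p1) ⊢ p1, (p1 ∧ p0)
    [∧R] p1, p0 ⊢ (p1 ∧ p0)
      [Ax] p1 ⊢ p1
      [Ax] p0 ⊢ p0
    [Ax] p1 ⊢ p1

Result: YES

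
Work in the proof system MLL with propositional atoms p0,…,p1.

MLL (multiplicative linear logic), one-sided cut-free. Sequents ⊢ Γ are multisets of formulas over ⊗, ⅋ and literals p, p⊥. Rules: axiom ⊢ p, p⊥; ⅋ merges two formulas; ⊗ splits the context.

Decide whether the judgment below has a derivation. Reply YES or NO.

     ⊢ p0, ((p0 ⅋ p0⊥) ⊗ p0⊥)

Derivation (root first):
[⊗]  ⊢ p0, ((p0 ⅋ p0⊥) ⊗ p0⊥)
  [⅋]  ⊢ (p0 ⅋ p0⊥)
    [Ax]  ⊢ p0, p0⊥
  [Ax]  ⊢ p0, p0⊥

Result: YES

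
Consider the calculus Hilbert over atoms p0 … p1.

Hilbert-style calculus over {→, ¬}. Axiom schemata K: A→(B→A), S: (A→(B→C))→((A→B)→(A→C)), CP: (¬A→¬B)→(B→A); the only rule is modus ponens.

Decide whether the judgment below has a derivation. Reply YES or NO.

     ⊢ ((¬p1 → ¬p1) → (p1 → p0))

Enumerate valuations to refute Γ ⊢ Δ:
  v=00: Γ:[] Δ:[((¬p1 → ¬p1) → (p1 → p0))=T] refutes=False
  v=01: Γ:[] Δ:[((¬p1 → ¬p1) → (p1 → p0))=F] refutes=True  ← countermodel

Result: NO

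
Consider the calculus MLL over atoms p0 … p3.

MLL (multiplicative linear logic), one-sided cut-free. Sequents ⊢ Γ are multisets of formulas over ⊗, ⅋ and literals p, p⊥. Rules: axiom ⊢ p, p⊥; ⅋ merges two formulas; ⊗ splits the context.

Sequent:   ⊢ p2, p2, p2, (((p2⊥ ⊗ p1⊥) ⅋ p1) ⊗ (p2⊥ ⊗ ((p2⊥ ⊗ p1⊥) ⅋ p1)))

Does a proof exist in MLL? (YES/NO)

Derivation trace:
[⊗]  ⊢ p2, p2, p2, (((p2⊥ ⊗ p1⊥) ⅋ p1) ⊗ (p2⊥ ⊗ ((p2⊥ ⊗ p1⊥) ⅋ p1)))
  [⅋]  ⊢ p2, ((p2⊥ ⊗ p1⊥) ⅋ p1)
    [⊗]  ⊢ p2, p1, (p2⊥ ⊗ p1⊥)
      [Ax]  ⊢ p2, p2⊥
      [Ax]  ⊢ p1, p1⊥
  [⊗]  ⊢ p2, p2, (p2⊥ ⊗ ((p2⊥ ⊗ p1⊥) ⅋ p1))
    [Ax]  ⊢ p2, p2⊥
    [⅋]  ⊢ p2, ((p2⊥ ⊗ p1⊥) ⅋ p1)
      [⊗]  ⊢ p2, p1, (p2⊥ ⊗ p1⊥)
        [Ax]  ⊢ p2, p2⊥
        [Ax]  ⊢ p1, p1⊥

Result: YES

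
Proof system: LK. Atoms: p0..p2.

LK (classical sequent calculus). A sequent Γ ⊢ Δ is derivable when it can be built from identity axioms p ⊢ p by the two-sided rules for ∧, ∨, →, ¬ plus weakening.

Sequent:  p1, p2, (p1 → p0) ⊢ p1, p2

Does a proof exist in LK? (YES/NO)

Derivation trace:
[→L] p1, p2, (p1 → p0) ⊢ p1, p2
  [Ax] p1 ⊢ p1
  [WL] p2, p0 ⊢ p2, p1
    [WR] p2 ⊢ p2, p1
      [Ax] p2 ⊢ p2

Result: YES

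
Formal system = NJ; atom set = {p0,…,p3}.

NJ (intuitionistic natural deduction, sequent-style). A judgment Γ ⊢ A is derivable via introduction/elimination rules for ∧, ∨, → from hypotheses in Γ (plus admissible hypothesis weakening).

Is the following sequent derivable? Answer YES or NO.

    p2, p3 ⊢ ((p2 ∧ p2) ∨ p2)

Proof tree:
[∨I₁] p2, p3 ⊢ ((p2 ∧ p2) ∨ p2)
  [∧I] p2, p3 ⊢ (p2 ∧ p2)
    [Wk] p2, p3 ⊢ p2
      [Ax] p2 ⊢ p2
    [Ax] p2 ⊢ p2

Result: YES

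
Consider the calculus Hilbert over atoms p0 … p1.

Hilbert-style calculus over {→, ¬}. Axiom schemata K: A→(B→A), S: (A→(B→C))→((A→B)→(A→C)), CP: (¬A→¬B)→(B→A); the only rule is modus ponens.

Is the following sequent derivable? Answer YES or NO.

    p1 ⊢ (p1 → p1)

Proof tree:
[MP] p1 ⊢ (p1 → p1)
  [K]  ⊢ (p1 → (p1 → p1))
  [MP] p1 ⊢ p1
    [MP] p1 ⊢ (p1 → p1)
      [K]  ⊢ (p1 → (p1 → p1))
      [Hyp] p1 ⊢ p1
    [Hyp] p1 ⊢ p1

Result: YES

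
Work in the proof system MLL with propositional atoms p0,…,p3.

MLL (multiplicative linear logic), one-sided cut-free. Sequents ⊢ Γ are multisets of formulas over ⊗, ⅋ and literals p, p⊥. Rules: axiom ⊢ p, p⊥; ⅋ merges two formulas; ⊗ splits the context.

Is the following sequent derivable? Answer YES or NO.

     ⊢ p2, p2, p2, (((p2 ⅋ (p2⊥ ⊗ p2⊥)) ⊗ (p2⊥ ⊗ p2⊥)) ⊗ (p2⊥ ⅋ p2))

Proof tree:
[⊗]  ⊢ p2, p2, p2, (((p2 ⅋ (p2⊥ ⊗ p2⊥)) ⊗ (p2⊥ ⊗ p2⊥)) ⊗ (p2⊥ ⅋ p2))
  [⊗]  ⊢ p2, p2, p2, ((p2 ⅋ (p2⊥ ⊗ p2⊥)) ⊗ (p2⊥ ⊗ p2⊥))
    [⅋]  ⊢ p2, (p2 ⅋ (p2⊥ ⊗ p2⊥))
      [⊗]  ⊢ p2, p2, (p2⊥ ⊗ p2⊥)
        [Ax]  ⊢ p2, p2⊥
        [Ax]  ⊢ p2, p2⊥
    [⊗]  ⊢ p2, p2, (p2⊥ ⊗ p2⊥)
      [Ax]  ⊢ p2, p2⊥
      [Ax]  ⊢ p2, p2⊥
  [⅋]  ⊢ (p2⊥ ⅋ p2)
    [Ax]  ⊢ p2, p2⊥

Result: YES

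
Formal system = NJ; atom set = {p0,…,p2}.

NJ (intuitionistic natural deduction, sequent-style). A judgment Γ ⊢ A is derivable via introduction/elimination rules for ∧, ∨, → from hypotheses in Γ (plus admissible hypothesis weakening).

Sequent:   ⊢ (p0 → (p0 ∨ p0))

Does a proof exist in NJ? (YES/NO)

Derivation trace:
[→I]  ⊢ (p0 → (p0 ∨ p0))
  [∨I₂] p0 ⊢ (p0 ∨ p0)
    [Ax] p0 ⊢ p0

Result: YES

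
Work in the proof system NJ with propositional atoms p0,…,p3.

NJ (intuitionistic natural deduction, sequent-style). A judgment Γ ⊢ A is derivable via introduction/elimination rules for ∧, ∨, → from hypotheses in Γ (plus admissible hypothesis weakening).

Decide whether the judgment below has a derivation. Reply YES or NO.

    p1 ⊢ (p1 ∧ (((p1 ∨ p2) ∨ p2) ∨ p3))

Derivation trace:
[∧I] p1 ⊢ (p1 ∧ (((p1 ∨ p2) ∨ p2) ∨ p3))
  [Ax] p1 ⊢ p1
  [∨I₁] p1 ⊢ (((p1 ∨ p2) ∨ p2) ∨ p3)
    [∨I₁] p1 ⊢ ((p1 ∨ p2) ∨ p2)
      [∨I₁] p1 ⊢ (p1 ∨ p2)
        [Ax] p1 ⊢ p1

Result: YES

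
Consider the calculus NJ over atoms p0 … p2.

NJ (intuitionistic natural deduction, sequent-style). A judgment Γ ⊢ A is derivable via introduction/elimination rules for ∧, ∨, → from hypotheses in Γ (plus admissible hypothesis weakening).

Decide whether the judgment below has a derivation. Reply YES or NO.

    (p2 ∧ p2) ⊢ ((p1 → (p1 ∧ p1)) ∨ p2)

Proof tree:
[Wk] (p2 ∧ p2) ⊢ ((p1 → (p1 ∧ p1)) ∨ p2)
  [∨I₁]  ⊢ ((p1 → (p1 ∧ p1)) ∨ p2)
    [→I]  ⊢ (p1 → (p1 ∧ p1))
      [∧I] p1 ⊢ (p1 ∧ p1)
        [Ax] p1 ⊢ p1
        [Ax] p1 ⊢ p1

Result: YES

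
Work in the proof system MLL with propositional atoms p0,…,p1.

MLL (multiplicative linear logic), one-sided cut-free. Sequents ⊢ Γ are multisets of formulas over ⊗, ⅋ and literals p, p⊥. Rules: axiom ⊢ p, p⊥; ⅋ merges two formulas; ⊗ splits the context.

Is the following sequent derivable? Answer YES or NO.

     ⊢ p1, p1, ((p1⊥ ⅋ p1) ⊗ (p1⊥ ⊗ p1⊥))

Derivation (root first):
[⊗]  ⊢ p1, p1, ((p1⊥ ⅋ p1) ⊗ (p1⊥ ⊗ p1⊥))
  [⅋]  ⊢ (p1⊥ ⅋ p1)
    [Ax]  ⊢ p1, p1⊥
  [⊗]  ⊢ p1, p1, (p1⊥ ⊗ p1⊥)
    [Ax]  ⊢ p1, p1⊥
    [Ax]  ⊢ p1, p1⊥

Result: YES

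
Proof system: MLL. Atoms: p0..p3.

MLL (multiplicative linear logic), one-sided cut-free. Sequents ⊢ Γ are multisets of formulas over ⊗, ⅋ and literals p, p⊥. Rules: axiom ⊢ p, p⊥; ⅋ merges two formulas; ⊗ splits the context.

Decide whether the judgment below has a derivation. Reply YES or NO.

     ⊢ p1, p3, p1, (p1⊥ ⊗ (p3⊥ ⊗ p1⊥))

Derivation (root first):
[⊗]  ⊢ p1, p3, p1, (p1⊥ ⊗ (p3⊥ ⊗ p1⊥))
  [Ax]  ⊢ p1, p1⊥
  [⊗]  ⊢ p3, p1, (p3⊥ ⊗ p1⊥)
    [Ax]  ⊢ p3, p3⊥
    [Ax]  ⊢ p1, p1⊥

Result: YES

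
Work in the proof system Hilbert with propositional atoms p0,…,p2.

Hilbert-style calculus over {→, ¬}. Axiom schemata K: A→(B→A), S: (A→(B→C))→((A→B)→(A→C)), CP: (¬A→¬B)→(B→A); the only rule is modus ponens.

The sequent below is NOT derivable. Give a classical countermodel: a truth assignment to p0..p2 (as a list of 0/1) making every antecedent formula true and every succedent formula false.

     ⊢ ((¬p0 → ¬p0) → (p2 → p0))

Truth-table refutation:
  v=000: Γ:[] Δ:[((¬p0 → ¬p0) → (p2 → p0))=T] refutes=False
  v=001: Γ:[] Δ:[((¬p0 → ¬p0) → (p2 → p0))=F] refutes=True  ← countermodel

Result: [0, 0, 1]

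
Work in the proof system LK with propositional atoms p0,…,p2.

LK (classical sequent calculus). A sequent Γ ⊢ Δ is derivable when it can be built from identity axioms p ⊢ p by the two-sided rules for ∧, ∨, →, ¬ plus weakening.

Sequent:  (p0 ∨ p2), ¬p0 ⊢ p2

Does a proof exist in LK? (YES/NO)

Derivation (root first):
[¬L] (p0 ∨ p2), ¬p0 ⊢ p2
  [∨L] (p0 ∨ p2) ⊢ p2, p0
    [Ax] p0 ⊢ p0
    [Ax] p2 ⊢ p2

Result: YES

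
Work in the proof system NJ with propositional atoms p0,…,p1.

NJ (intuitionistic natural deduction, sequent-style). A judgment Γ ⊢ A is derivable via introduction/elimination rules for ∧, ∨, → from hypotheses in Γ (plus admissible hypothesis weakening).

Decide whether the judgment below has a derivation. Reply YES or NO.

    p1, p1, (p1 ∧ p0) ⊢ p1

Derivation (root first):
[Wk] p1, p1, (p1 ∧ p0) ⊢ p1
  [Wk] p1, p1 ⊢ p1
    [Ax] p1 ⊢ p1

Result: YES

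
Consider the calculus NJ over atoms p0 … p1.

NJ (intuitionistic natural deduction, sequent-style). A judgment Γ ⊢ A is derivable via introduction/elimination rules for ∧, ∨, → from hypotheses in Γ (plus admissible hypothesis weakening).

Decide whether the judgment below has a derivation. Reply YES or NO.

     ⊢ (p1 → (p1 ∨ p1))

Derivation (root first):
[→I]  ⊢ (p1 → (p1 ∨ p1))
  [∨I₁] p1 ⊢ (p1 ∨ p1)
    [Ax] p1 ⊢ p1

Result: YES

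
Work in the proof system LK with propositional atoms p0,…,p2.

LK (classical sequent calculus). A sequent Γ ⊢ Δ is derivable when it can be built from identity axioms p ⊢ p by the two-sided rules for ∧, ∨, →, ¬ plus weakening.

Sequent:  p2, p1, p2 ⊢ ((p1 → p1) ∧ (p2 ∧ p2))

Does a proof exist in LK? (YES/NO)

Derivation (root first):
[WL] p2, p1, p2 ⊢ ((p1 → p1) ∧ (p2 ∧ p2))
  [WL] p2, p1 ⊢ ((p1 → p1) ∧ (p2 ∧ p2))
    [∧R] p2 ⊢ ((p1 → p1) ∧ (p2 ∧ p2))
      [→R]  ⊢ (p1 → p1)
        [Ax] p1 ⊢ p1
      [∧R] p2 ⊢ (p2 ∧ p2)
        [Ax] p2 ⊢ p2
        [Ax] p2 ⊢ p2

Result: YES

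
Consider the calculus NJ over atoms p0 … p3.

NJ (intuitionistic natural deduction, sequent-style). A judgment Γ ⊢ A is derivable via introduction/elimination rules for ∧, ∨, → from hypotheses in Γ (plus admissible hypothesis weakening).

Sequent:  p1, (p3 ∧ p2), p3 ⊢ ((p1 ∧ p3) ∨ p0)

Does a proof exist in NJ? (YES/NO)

Derivation (root first):
[∨I₁] p1, (p3 ∧ p2), p3 ⊢ ((p1 ∧ p3) ∨ p0)
  [∧I] p1, (p3 ∧ p2), p3 ⊢ (p1 ∧ p3)
    [Wk] p1, (p3 ∧ p2) ⊢ p1
      [Ax] p1 ⊢ p1
    [Ax] p3 ⊢ p3

Result: YES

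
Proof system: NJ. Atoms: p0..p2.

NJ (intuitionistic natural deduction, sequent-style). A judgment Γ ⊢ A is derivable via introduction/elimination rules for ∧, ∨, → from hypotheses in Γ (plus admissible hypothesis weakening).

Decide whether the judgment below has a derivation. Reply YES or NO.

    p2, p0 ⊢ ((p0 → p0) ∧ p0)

Derivation (root first):
[∧I] p2, p0 ⊢ ((p0 → p0) ∧ p0)
  [Wk] p2 ⊢ (p0 → p0)
    [→I]  ⊢ (p0 → p0)
      [Ax] p0 ⊢ p0
  [Ax] p0 ⊢ p0

Result: YES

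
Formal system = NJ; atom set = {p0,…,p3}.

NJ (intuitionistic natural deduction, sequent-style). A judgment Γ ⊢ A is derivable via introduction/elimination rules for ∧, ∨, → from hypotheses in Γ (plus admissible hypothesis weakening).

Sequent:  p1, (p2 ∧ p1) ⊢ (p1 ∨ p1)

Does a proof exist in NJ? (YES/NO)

Derivation (root first):
[Wk] p1, (p2 ∧ p1) ⊢ (p1 ∨ p1)
  [∨I₂] p1 ⊢ (p1 ∨ p1)
    [Ax] p1 ⊢ p1

Result: YES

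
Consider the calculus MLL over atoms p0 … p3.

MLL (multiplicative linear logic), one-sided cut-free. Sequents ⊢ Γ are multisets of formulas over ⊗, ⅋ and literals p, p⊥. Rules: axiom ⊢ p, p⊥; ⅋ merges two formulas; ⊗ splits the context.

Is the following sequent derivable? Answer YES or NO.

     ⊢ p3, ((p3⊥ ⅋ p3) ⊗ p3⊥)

Derivation trace:
[⊗]  ⊢ p3, ((p3⊥ ⅋ p3) ⊗ p3⊥)
  [⅋]  ⊢ (p3⊥ ⅋ p3)
    [Ax]  ⊢ p3, p3⊥
  [Ax]  ⊢ p3, p3⊥

Result: YES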